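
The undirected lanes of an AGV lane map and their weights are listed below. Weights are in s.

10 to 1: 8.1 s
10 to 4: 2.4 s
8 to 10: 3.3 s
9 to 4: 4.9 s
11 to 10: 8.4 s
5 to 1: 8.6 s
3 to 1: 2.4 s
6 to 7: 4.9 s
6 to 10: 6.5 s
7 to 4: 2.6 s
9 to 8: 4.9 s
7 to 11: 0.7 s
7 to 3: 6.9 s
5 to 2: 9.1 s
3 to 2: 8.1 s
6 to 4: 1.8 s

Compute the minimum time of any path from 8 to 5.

20 s

Shortest distances from 8:
8: 0
10: 3.3  (via 8)
9: 4.9  (via 8)
4: 5.7  (via 10)
6: 7.5  (via 4)
7: 8.3  (via 4)
11: 9  (via 7)
1: 11.4  (via 10)
3: 13.8  (via 1)
5: 20  (via 1)
Shortest route: 8 → 10 → 1 → 5 = 20 s.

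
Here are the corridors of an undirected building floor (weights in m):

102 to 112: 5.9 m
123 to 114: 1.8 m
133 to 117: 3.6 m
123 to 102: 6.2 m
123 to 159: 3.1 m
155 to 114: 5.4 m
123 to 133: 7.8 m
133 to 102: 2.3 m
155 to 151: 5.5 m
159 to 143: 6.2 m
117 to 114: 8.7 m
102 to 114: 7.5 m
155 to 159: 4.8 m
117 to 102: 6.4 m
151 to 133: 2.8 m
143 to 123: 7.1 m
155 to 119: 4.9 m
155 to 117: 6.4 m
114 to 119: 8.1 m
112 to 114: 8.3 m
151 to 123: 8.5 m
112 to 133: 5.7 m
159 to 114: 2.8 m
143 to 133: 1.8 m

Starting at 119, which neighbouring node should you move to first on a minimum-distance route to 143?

155

Enumerating some paths:
119 → 155 → 151 → 133 → 143: 4.9+5.5+2.8+1.8 = 15
119 → 155 → 159 → 143: 4.9+4.8+6.2 = 15.9
The minimum is 15 m via 119 → 155 → 151 → 133 → 143.
So from 119 the first move is to 155.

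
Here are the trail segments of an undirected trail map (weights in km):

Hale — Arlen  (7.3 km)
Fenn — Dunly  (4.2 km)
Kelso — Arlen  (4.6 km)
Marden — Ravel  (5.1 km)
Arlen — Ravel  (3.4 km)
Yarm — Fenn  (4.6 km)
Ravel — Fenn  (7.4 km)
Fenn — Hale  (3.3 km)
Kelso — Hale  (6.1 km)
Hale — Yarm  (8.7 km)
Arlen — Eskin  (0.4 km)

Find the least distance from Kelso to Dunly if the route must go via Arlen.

19.4 km

Best Kelso to Arlen: Kelso–Arlen costing 4.6
Shortest Arlen→Dunly: Arlen–Hale–Fenn–Dunly = 14.8
Total via Arlen: 4.6 + 14.8 = 19.4 km.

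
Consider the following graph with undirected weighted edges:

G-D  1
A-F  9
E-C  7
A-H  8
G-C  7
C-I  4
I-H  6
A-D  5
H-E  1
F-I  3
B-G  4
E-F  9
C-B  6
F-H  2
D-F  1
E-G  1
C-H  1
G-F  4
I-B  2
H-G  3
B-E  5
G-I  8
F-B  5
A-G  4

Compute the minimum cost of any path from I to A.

Enumerating some paths:
I - B - G - A: 2+4+4 = 10
I - F - D - A: 3+1+5 = 9
I - F - H - E - G - A: 3+2+1+1+4 = 11
Cheapest is I - F - D - A at 9.

9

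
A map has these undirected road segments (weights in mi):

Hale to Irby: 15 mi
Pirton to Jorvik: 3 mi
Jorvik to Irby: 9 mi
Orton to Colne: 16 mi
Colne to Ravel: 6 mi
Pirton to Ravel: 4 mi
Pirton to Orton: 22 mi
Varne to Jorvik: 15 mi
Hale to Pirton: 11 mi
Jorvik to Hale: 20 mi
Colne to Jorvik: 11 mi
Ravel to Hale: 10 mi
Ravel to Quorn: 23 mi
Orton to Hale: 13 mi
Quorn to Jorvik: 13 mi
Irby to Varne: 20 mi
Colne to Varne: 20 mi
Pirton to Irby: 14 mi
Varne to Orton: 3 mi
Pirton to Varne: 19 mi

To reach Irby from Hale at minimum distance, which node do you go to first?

Enumerating some paths:
Hale → Pirton → Jorvik → Irby: 11+3+9 = 23
Hale → Irby: 15 = 15
Hale → Pirton → Irby: 11+14 = 25
Cheapest is Hale → Irby at 15 mi.
So from Hale the first move is to Irby.

Irby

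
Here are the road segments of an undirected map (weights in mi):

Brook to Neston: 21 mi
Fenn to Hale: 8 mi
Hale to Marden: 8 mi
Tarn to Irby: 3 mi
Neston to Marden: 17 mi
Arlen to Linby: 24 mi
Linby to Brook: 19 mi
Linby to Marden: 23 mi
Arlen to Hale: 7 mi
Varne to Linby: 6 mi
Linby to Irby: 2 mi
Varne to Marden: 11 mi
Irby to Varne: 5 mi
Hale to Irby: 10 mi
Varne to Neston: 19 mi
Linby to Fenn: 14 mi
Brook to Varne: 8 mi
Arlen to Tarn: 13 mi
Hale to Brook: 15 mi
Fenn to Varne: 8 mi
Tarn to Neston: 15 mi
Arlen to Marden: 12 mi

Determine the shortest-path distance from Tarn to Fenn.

Enumerating some paths:
Tarn - Irby - Varne - Fenn: 3+5+8 = 16
Tarn - Irby - Hale - Fenn: 3+10+8 = 21
Tarn - Irby - Linby - Varne - Fenn: 3+2+6+8 = 19
Tarn - Irby - Linby - Fenn: 3+2+14 = 19
Cheapest is Tarn - Irby - Varne - Fenn at 16 mi.

16 mi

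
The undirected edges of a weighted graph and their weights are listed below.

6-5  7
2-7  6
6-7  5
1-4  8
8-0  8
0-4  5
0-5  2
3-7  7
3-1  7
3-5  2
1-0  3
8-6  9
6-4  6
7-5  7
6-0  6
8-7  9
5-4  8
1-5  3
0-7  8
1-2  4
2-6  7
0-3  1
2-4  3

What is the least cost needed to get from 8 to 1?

Settle nodes by increasing distance from 8:
8: 0
0: 8  (via 8)
3: 9  (via 0)
6: 9  (via 8)
7: 9  (via 8)
5: 10  (via 0)
1: 11  (via 0)
Shortest route: 8–0–1 = 11.

11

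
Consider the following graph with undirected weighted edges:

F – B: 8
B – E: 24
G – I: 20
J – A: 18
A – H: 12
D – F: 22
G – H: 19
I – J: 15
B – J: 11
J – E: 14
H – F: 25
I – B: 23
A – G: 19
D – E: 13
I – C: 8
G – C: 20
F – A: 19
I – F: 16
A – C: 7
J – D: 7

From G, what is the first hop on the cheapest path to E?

I

Enumerating some paths:
G–A–J–E: 19+18+14 = 51
G–I–J–E: 20+15+14 = 49
The minimum is 49 via G–I–J–E.
So from G the first move is to I.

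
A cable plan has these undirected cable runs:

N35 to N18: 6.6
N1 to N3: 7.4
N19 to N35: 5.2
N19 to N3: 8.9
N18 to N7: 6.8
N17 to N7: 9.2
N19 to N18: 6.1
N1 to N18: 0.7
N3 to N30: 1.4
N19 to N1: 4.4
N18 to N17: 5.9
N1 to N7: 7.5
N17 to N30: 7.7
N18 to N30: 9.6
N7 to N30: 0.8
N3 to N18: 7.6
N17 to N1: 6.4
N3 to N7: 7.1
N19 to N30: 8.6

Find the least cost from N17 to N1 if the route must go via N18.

Shortest N17→N18: N17 → N18 = 5.9
Shortest N18→N1: N18 → N1 = 0.7
Total via N18: 5.9 + 0.7 = 6.6.

6.6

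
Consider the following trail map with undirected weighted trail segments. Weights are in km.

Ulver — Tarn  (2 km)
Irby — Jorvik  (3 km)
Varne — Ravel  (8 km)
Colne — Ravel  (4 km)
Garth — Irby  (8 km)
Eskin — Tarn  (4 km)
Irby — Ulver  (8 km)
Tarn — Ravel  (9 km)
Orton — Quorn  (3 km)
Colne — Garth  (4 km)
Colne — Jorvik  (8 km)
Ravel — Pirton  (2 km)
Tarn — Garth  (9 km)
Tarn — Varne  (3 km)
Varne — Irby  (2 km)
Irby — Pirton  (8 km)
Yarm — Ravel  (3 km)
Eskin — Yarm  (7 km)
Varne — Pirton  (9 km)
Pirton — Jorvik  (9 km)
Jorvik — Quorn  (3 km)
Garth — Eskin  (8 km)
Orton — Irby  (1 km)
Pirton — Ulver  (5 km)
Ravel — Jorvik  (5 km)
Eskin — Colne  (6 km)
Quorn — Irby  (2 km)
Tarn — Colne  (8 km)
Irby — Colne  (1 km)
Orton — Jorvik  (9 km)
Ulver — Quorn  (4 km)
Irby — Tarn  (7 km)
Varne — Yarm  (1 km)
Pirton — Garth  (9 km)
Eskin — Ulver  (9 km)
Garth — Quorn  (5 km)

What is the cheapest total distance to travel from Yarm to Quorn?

5 km

Running Dijkstra from Yarm:
Yarm: 0
Varne: 1  (via Yarm)
Ravel: 3  (via Yarm)
Irby: 3  (via Varne)
Colne: 4  (via Irby)
Orton: 4  (via Irby)
Tarn: 4  (via Varne)
Quorn: 5  (via Irby)
Shortest route: Yarm → Varne → Irby → Quorn = 5 km.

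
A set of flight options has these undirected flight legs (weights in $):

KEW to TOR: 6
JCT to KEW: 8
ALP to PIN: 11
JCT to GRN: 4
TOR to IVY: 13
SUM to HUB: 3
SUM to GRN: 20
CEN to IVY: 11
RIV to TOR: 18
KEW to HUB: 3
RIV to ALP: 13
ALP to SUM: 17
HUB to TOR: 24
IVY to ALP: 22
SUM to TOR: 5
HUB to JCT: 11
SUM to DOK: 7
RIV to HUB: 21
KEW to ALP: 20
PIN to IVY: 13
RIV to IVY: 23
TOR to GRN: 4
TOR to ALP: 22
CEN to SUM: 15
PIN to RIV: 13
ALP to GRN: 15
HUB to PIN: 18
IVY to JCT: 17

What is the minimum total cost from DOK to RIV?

$30

Enumerating some paths:
DOK → SUM → HUB → RIV: 7+3+21 = 31
DOK → SUM → TOR → RIV: 7+5+18 = 30
Cheapest is DOK → SUM → TOR → RIV at $30.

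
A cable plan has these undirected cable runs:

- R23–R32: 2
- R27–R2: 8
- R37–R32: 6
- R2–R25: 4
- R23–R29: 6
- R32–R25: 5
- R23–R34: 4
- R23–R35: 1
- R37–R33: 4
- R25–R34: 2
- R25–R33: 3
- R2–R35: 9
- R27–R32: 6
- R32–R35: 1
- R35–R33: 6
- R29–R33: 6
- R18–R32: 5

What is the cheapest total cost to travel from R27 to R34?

Running Dijkstra from R27:
R27: 0
R32: 6  (via R27)
R35: 7  (via R32)
R23: 8  (via R32)
R2: 8  (via R27)
R18: 11  (via R32)
R25: 11  (via R32)
R37: 12  (via R32)
R34: 12  (via R23)
Shortest route: R27–R32–R23–R34 = 12.

12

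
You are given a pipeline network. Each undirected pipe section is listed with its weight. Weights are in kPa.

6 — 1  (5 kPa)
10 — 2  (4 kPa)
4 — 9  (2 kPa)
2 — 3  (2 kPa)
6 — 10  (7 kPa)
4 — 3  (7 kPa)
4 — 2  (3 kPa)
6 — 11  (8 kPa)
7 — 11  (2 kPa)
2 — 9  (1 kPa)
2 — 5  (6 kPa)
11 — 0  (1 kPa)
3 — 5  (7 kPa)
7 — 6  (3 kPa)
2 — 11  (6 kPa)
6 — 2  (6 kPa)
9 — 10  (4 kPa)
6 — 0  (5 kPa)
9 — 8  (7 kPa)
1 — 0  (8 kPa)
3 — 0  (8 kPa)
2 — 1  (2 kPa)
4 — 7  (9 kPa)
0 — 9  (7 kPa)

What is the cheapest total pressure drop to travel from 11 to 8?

Running Dijkstra from 11:
11: 0
0: 1  (via 11)
7: 2  (via 11)
6: 5  (via 7)
2: 6  (via 11)
9: 7  (via 2)
1: 8  (via 2)
3: 8  (via 2)
4: 9  (via 2)
10: 10  (via 2)
5: 12  (via 2)
8: 14  (via 9)
Shortest route: 11–2–9–8 = 14 kPa.

14 kPa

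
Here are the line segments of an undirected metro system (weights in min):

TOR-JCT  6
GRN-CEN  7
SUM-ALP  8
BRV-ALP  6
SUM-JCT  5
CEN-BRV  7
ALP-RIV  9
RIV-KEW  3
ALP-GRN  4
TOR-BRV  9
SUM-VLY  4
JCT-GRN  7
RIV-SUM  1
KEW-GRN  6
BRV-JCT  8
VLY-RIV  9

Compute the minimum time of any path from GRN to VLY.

Settle nodes by increasing distance from GRN:
GRN: 0
ALP: 4  (via GRN)
KEW: 6  (via GRN)
CEN: 7  (via GRN)
JCT: 7  (via GRN)
RIV: 9  (via KEW)
SUM: 10  (via RIV)
BRV: 10  (via ALP)
TOR: 13  (via JCT)
VLY: 14  (via SUM)
Shortest route: GRN–KEW–RIV–SUM–VLY = 14 min.

14 min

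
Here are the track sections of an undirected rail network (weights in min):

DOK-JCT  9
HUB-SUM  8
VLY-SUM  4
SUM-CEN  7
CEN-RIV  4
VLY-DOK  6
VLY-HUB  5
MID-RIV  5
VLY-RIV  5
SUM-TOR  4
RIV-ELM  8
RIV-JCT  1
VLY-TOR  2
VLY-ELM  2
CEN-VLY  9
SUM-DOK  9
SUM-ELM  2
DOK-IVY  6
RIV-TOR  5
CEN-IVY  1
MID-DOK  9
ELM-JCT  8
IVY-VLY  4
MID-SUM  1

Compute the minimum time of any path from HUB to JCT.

11 min

Running Dijkstra from HUB:
HUB: 0
VLY: 5  (via HUB)
ELM: 7  (via VLY)
TOR: 7  (via VLY)
SUM: 8  (via HUB)
MID: 9  (via SUM)
IVY: 9  (via VLY)
RIV: 10  (via VLY)
CEN: 10  (via IVY)
DOK: 11  (via VLY)
JCT: 11  (via RIV)
Shortest route: HUB → VLY → RIV → JCT = 11 min.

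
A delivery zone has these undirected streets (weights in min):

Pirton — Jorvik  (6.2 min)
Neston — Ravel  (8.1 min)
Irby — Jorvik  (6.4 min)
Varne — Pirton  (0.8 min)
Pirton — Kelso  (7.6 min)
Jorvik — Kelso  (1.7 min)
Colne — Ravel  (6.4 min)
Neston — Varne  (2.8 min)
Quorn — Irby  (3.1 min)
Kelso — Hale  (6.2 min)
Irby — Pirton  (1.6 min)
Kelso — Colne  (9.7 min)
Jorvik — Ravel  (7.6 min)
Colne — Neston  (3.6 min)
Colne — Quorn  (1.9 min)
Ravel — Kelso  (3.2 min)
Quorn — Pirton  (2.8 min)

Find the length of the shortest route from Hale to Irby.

Shortest distances from Hale:
Hale: 0
Kelso: 6.2  (via Hale)
Jorvik: 7.9  (via Kelso)
Ravel: 9.4  (via Kelso)
Pirton: 13.8  (via Kelso)
Irby: 14.3  (via Jorvik)
Shortest route: Hale–Kelso–Jorvik–Irby = 14.3 min.

14.3 min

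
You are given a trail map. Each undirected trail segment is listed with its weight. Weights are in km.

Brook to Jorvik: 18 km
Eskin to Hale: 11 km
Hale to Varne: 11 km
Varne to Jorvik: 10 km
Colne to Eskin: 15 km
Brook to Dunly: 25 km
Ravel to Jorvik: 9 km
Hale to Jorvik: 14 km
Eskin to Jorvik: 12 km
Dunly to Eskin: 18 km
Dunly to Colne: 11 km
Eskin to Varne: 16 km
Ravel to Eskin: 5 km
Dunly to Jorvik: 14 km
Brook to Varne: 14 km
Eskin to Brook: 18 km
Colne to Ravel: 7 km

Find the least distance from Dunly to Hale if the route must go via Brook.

Shortest Dunly→Brook: Dunly–Brook = 25
Best Brook to Hale: Brook–Varne–Hale costing 25
Total via Brook: 25 + 25 = 50 km.

50 km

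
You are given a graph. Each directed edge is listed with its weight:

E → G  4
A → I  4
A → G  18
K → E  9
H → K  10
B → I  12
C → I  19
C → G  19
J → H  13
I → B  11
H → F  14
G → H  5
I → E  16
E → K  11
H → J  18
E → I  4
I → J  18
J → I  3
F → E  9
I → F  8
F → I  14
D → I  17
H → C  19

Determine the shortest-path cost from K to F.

21

Candidate routes:
K–E–I–F: 9+4+8 = 21
K–E–G–H–F: 9+4+5+14 = 32
Cheapest is K–E–I–F at 21.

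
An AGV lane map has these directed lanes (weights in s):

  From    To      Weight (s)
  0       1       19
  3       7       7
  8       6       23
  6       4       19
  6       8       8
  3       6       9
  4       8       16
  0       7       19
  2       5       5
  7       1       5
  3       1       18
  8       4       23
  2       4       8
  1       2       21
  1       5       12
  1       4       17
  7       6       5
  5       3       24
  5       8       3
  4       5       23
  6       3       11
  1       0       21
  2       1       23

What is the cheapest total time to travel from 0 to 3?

Running Dijkstra from 0:
0: 0
1: 19  (via 0)
7: 19  (via 0)
6: 24  (via 7)
5: 31  (via 1)
8: 32  (via 6)
3: 35  (via 6)
Shortest route: 0–7–6–3 = 35 s.

35 s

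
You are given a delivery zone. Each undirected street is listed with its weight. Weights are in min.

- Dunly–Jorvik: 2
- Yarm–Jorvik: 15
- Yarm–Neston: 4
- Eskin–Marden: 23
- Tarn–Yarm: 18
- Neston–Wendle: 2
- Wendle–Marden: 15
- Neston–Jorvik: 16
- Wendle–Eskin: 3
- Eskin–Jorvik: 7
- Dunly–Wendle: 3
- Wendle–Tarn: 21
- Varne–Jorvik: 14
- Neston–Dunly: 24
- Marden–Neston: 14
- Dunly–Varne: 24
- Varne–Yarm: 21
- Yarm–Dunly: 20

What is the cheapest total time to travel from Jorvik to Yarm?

Settle nodes by increasing distance from Jorvik:
Jorvik: 0
Dunly: 2  (via Jorvik)
Wendle: 5  (via Dunly)
Neston: 7  (via Wendle)
Eskin: 7  (via Jorvik)
Yarm: 11  (via Neston)
Shortest route: Jorvik–Dunly–Wendle–Neston–Yarm = 11 min.

11 min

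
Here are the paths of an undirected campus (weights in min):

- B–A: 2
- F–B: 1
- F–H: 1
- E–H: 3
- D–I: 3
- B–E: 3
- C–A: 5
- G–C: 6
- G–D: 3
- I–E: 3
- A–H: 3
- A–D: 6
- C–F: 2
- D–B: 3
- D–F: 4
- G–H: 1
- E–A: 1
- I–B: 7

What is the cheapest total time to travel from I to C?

9 min

Candidate routes:
I–E–A–C: 3+1+5 = 9
I–B–F–C: 7+1+2 = 10
I–E–A–H–F–C: 3+1+3+1+2 = 10
I–D–G–H–F–C: 3+3+1+1+2 = 10
Cheapest is I–E–A–C at 9 min.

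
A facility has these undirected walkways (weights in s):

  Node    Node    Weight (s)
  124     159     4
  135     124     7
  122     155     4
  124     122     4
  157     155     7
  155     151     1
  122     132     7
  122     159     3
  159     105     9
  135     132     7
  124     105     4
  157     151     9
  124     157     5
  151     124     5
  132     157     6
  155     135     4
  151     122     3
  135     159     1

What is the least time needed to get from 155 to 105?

10 s

Shortest distances from 155:
155: 0
151: 1  (via 155)
135: 4  (via 155)
122: 4  (via 155)
159: 5  (via 135)
124: 6  (via 151)
157: 7  (via 155)
105: 10  (via 124)
Shortest route: 155–151–124–105 = 10 s.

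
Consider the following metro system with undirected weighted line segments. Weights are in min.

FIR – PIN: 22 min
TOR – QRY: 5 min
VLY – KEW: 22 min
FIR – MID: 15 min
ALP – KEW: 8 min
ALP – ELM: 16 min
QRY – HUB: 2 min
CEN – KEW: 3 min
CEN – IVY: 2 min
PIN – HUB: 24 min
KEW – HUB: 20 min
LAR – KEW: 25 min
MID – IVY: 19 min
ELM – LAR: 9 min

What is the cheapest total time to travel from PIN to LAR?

69 min

Shortest distances from PIN:
PIN: 0
FIR: 22  (via PIN)
HUB: 24  (via PIN)
QRY: 26  (via HUB)
TOR: 31  (via QRY)
MID: 37  (via FIR)
KEW: 44  (via HUB)
CEN: 47  (via KEW)
IVY: 49  (via CEN)
ALP: 52  (via KEW)
VLY: 66  (via KEW)
ELM: 68  (via ALP)
LAR: 69  (via KEW)
Shortest route: PIN–HUB–KEW–LAR = 69 min.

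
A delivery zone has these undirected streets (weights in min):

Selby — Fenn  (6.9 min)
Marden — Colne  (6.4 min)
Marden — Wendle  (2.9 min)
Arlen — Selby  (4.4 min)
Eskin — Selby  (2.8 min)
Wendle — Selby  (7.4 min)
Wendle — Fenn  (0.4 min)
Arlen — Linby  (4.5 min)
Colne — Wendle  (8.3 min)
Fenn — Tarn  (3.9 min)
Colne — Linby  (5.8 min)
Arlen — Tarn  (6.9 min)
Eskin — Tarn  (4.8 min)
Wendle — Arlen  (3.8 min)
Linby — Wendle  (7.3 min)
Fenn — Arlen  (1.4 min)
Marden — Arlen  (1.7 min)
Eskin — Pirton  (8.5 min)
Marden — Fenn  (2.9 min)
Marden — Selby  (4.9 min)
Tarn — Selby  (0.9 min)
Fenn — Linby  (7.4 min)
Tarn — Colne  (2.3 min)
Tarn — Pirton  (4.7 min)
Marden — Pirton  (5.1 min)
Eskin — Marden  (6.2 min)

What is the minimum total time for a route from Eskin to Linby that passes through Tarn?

11.8 min

Shortest Eskin→Tarn: Eskin → Selby → Tarn = 3.7
Shortest Tarn→Linby: Tarn → Colne → Linby = 8.1
Total via Tarn: 3.7 + 8.1 = 11.8 min.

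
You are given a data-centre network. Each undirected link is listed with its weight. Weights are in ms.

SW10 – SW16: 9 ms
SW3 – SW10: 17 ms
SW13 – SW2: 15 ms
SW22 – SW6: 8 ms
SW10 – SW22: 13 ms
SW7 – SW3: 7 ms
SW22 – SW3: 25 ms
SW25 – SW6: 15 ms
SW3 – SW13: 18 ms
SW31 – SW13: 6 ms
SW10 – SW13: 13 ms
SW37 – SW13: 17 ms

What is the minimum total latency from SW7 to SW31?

Settle nodes by increasing distance from SW7:
SW7: 0
SW3: 7  (via SW7)
SW10: 24  (via SW3)
SW13: 25  (via SW3)
SW31: 31  (via SW13)
Shortest route: SW7 → SW3 → SW13 → SW31 = 31 ms.

31 ms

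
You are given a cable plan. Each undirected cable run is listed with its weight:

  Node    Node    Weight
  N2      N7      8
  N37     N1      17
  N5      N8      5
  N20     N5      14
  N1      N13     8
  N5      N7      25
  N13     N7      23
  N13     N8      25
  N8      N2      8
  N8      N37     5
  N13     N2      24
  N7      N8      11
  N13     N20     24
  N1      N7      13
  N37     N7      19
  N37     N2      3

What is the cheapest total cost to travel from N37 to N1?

17

Enumerating some paths:
N37 - N2 - N7 - N1: 3+8+13 = 24
N37 - N1: 17 = 17
N37 - N8 - N7 - N1: 5+11+13 = 29
N37 - N7 - N1: 19+13 = 32
The minimum is 17 via N37 - N1.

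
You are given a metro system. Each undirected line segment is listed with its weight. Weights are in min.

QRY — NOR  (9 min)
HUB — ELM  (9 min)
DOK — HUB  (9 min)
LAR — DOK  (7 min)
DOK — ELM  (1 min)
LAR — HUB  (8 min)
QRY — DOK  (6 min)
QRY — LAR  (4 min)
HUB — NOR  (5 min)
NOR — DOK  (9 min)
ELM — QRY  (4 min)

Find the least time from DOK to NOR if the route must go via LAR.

20 min

Best DOK to LAR: DOK → LAR costing 7
Shortest LAR→NOR: LAR → QRY → NOR = 13
Total via LAR: 7 + 13 = 20 min.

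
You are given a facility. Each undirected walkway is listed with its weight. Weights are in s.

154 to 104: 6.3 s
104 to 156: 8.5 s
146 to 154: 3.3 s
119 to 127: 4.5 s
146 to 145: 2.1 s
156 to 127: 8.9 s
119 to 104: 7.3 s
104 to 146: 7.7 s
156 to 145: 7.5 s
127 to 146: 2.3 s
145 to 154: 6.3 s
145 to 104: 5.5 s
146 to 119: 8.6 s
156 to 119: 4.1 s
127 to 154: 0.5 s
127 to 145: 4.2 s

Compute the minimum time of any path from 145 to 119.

Running Dijkstra from 145:
145: 0
146: 2.1  (via 145)
127: 4.2  (via 145)
154: 4.7  (via 127)
104: 5.5  (via 145)
156: 7.5  (via 145)
119: 8.7  (via 127)
Shortest route: 145–127–119 = 8.7 s.

8.7 s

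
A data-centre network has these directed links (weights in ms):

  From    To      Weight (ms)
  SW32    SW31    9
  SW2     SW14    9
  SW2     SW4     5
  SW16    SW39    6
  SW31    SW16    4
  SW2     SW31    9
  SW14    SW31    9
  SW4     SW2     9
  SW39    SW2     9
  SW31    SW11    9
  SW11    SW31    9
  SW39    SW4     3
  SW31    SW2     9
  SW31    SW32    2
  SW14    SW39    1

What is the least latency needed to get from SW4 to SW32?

Compare a few routes:
SW4–SW2–SW31–SW32: 9+9+2 = 20
SW4–SW2–SW14–SW31–SW32: 9+9+9+2 = 29
The minimum is 20 ms via SW4–SW2–SW31–SW32.

20 ms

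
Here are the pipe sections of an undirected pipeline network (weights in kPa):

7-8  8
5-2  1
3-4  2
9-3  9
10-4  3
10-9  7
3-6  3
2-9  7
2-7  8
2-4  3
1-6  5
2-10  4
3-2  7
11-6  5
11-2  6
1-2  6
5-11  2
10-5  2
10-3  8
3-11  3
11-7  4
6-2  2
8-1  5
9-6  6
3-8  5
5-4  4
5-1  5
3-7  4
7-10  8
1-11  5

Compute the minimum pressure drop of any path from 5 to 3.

Compare a few routes:
5 - 4 - 3: 4+2 = 6
5 - 2 - 4 - 3: 1+3+2 = 6
5 - 11 - 3: 2+3 = 5
The minimum is 5 kPa via 5 - 11 - 3.

5 kPa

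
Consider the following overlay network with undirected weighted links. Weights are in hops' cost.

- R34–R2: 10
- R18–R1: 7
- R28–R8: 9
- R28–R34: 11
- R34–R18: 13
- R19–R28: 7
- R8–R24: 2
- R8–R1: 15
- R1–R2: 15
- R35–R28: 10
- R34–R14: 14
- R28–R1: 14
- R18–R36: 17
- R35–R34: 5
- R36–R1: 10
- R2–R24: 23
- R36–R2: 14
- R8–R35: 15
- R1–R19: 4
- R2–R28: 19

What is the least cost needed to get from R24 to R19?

Candidate routes:
R24 - R8 - R1 - R19: 2+15+4 = 21
R24 - R8 - R28 - R19: 2+9+7 = 18
R24 - R8 - R28 - R1 - R19: 2+9+14+4 = 29
The minimum is 18 hops' cost via R24 - R8 - R28 - R19.

18 hops' cost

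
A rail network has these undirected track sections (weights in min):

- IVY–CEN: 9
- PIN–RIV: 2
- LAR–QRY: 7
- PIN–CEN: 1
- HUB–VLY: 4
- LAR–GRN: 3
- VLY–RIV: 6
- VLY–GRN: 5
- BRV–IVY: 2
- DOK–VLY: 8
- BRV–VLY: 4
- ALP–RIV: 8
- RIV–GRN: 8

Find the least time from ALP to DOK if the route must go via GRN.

Best ALP to GRN: ALP–RIV–GRN costing 16
Best GRN to DOK: GRN–VLY–DOK costing 13
Total via GRN: 16 + 13 = 29 min.

29 min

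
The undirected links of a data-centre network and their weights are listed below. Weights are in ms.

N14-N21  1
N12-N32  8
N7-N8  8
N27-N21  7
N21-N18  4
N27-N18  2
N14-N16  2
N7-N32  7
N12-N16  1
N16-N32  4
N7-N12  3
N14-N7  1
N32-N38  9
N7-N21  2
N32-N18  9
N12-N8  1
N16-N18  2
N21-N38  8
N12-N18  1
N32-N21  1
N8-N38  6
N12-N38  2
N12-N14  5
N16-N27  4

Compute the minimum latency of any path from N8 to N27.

Candidate routes:
N8 - N12 - N18 - N16 - N27: 1+1+2+4 = 8
N8 - N12 - N16 - N27: 1+1+4 = 6
N8 - N12 - N16 - N18 - N27: 1+1+2+2 = 6
N8 - N12 - N18 - N27: 1+1+2 = 4
The minimum is 4 ms via N8 - N12 - N18 - N27.

4 ms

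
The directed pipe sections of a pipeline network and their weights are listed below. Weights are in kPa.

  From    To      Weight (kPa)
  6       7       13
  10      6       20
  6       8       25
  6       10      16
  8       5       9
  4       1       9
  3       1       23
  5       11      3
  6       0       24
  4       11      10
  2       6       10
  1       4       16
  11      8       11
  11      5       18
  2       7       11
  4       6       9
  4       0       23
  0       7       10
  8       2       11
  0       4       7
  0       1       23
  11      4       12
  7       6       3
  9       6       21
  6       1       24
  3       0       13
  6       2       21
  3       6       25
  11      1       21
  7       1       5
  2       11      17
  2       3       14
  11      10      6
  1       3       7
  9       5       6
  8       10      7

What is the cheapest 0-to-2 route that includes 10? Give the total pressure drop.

64 kPa

Shortest 0→10: 0 → 4 → 11 → 10 = 23
Shortest 10→2: 10 → 6 → 2 = 41
Total via 10: 23 + 41 = 64 kPa.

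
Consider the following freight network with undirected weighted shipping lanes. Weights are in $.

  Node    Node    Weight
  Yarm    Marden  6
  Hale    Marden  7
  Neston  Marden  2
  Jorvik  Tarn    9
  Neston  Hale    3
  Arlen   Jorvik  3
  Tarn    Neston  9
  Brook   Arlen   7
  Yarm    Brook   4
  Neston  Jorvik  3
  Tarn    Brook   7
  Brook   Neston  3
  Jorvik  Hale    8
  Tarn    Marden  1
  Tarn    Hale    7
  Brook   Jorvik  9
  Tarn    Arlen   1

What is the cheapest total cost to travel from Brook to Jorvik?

Settle nodes by increasing distance from Brook:
Brook: 0
Neston: 3  (via Brook)
Yarm: 4  (via Brook)
Marden: 5  (via Neston)
Jorvik: 6  (via Neston)
Shortest route: Brook–Neston–Jorvik = $6.

$6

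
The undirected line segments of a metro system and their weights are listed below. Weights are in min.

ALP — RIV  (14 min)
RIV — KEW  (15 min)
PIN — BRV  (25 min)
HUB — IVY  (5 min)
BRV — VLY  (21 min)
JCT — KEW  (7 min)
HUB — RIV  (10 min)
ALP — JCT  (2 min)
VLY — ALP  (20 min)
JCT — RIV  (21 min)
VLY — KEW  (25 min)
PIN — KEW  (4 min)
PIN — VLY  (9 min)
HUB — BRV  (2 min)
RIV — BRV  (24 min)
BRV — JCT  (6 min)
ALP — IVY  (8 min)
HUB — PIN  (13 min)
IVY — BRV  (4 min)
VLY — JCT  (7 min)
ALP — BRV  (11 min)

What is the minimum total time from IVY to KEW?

17 min

Enumerating some paths:
IVY - HUB - BRV - JCT - KEW: 5+2+6+7 = 20
IVY - BRV - JCT - KEW: 4+6+7 = 17
Cheapest is IVY - BRV - JCT - KEW at 17 min.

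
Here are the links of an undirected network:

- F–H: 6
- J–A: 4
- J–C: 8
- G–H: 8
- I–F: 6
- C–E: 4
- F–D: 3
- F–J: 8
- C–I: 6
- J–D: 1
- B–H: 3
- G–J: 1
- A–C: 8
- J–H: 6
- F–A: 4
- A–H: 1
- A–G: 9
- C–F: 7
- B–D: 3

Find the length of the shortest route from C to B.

Shortest distances from C:
C: 0
E: 4  (via C)
I: 6  (via C)
F: 7  (via C)
A: 8  (via C)
J: 8  (via C)
D: 9  (via J)
G: 9  (via J)
H: 9  (via A)
B: 12  (via D)
Shortest route: C → J → D → B = 12.

12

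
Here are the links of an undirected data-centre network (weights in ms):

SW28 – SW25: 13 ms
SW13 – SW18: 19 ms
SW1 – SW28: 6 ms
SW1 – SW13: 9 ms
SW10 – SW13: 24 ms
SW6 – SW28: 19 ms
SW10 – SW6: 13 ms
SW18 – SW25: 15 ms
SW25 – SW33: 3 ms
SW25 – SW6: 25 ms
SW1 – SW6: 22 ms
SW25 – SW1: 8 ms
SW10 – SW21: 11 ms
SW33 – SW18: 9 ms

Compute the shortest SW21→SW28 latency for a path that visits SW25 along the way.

62 ms

Best SW21 to SW25: SW21 → SW10 → SW6 → SW25 costing 49
Shortest SW25→SW28: SW25 → SW28 = 13
Total via SW25: 49 + 13 = 62 ms.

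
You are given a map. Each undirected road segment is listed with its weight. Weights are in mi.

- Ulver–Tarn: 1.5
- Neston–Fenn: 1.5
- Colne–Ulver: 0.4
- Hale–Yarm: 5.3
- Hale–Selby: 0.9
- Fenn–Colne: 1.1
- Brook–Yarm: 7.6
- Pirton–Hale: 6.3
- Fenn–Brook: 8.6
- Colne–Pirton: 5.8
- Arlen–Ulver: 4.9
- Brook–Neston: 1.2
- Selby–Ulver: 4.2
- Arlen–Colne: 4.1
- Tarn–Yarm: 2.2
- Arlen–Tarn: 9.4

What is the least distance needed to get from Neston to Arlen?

6.7 mi

Compare a few routes:
Neston–Brook–Fenn–Colne–Arlen: 1.2+8.6+1.1+4.1 = 15
Neston–Fenn–Colne–Arlen: 1.5+1.1+4.1 = 6.7
Neston–Fenn–Colne–Ulver–Tarn–Arlen: 1.5+1.1+0.4+1.5+9.4 = 13.9
Neston–Fenn–Colne–Ulver–Arlen: 1.5+1.1+0.4+4.9 = 7.9
The minimum is 6.7 mi via Neston–Fenn–Colne–Arlen.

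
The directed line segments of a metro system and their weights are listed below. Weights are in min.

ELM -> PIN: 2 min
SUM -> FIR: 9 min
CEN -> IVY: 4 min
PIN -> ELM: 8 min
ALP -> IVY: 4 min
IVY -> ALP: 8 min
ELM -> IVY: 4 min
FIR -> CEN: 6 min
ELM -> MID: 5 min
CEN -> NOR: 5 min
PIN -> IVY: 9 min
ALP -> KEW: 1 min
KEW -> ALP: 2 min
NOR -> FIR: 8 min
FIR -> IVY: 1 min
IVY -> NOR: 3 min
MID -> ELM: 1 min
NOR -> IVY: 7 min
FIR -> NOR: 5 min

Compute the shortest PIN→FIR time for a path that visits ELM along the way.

23 min

Shortest PIN→ELM: PIN → ELM = 8
Shortest ELM→FIR: ELM → IVY → NOR → FIR = 15
Total via ELM: 8 + 15 = 23 min.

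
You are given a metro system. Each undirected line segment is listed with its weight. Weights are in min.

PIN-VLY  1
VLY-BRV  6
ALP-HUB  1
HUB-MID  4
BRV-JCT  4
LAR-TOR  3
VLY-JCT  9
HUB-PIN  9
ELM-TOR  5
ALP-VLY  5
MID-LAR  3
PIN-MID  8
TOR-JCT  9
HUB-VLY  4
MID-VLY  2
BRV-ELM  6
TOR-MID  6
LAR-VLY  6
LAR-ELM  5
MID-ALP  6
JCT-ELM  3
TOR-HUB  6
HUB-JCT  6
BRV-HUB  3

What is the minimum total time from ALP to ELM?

10 min

Shortest distances from ALP:
ALP: 0
HUB: 1  (via ALP)
BRV: 4  (via HUB)
MID: 5  (via HUB)
VLY: 5  (via ALP)
PIN: 6  (via VLY)
JCT: 7  (via HUB)
TOR: 7  (via HUB)
LAR: 8  (via MID)
ELM: 10  (via BRV)
Shortest route: ALP → HUB → BRV → ELM = 10 min.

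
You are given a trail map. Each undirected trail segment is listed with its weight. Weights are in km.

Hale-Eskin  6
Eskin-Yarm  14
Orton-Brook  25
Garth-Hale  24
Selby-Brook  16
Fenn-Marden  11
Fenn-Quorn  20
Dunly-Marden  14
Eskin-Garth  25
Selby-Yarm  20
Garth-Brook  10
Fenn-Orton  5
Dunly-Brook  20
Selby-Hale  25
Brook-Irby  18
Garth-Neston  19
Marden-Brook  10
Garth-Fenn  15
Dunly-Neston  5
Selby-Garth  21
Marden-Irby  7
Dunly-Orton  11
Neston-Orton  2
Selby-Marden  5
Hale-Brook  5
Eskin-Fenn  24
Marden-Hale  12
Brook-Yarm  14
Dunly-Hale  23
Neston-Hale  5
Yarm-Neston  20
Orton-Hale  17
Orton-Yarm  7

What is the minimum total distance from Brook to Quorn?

37 km

Running Dijkstra from Brook:
Brook: 0
Hale: 5  (via Brook)
Marden: 10  (via Brook)
Neston: 10  (via Hale)
Garth: 10  (via Brook)
Eskin: 11  (via Hale)
Orton: 12  (via Neston)
Yarm: 14  (via Brook)
Selby: 15  (via Marden)
Dunly: 15  (via Neston)
Irby: 17  (via Marden)
Fenn: 17  (via Orton)
Quorn: 37  (via Fenn)
Shortest route: Brook–Hale–Neston–Orton–Fenn–Quorn = 37 km.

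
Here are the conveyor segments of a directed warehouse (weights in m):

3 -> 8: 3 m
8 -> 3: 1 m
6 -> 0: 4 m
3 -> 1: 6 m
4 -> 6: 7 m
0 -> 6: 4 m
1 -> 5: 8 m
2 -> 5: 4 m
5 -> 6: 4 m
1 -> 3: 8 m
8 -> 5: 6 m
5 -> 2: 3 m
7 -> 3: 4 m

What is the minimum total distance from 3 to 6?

Enumerating some paths:
3–8–5–6: 3+6+4 = 13
3–1–5–6: 6+8+4 = 18
Cheapest is 3–8–5–6 at 13 m.

13 m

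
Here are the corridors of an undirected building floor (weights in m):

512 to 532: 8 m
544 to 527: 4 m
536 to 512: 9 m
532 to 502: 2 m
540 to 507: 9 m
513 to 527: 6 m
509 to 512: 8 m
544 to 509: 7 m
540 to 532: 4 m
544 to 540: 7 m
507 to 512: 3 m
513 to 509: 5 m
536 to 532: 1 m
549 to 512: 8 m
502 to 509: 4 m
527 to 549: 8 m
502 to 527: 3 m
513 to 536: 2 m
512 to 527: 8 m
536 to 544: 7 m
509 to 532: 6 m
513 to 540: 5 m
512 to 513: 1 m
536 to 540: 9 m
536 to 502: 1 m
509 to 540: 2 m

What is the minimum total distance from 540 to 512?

6 m

Enumerating some paths:
540 → 509 → 502 → 536 → 513 → 512: 2+4+1+2+1 = 10
540 → 513 → 512: 5+1 = 6
540 → 509 → 513 → 512: 2+5+1 = 8
540 → 532 → 536 → 513 → 512: 4+1+2+1 = 8
Cheapest is 540 → 513 → 512 at 6 m.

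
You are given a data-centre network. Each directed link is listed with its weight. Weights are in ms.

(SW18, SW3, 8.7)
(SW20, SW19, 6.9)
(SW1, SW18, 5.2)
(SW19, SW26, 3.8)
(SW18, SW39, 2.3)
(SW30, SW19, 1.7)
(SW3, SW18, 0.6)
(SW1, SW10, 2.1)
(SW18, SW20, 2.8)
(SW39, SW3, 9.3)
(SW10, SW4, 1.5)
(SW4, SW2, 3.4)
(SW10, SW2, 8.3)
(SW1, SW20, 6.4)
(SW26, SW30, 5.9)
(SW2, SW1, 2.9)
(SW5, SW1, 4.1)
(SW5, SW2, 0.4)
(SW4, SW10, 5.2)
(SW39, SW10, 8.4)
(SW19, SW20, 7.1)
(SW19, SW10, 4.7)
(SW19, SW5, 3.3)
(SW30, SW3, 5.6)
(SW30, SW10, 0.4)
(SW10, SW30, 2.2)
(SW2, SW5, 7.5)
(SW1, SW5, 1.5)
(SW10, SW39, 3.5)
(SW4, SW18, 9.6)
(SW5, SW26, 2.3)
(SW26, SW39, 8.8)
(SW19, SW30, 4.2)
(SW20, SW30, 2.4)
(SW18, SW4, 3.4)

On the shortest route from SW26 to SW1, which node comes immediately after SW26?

SW30

Candidate routes:
SW26–SW30–SW19–SW5–SW2–SW1: 5.9+1.7+3.3+0.4+2.9 = 14.2
SW26–SW30–SW10–SW4–SW2–SW1: 5.9+0.4+1.5+3.4+2.9 = 14.1
Cheapest is SW26–SW30–SW10–SW4–SW2–SW1 at 14.1 ms.
So from SW26 the first move is to SW30.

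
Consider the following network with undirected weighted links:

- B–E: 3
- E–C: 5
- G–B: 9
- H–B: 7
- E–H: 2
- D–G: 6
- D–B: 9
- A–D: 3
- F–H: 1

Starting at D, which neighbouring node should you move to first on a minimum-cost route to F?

Enumerating some paths:
D → B → H → F: 9+7+1 = 17
D → B → E → H → F: 9+3+2+1 = 15
Cheapest is D → B → E → H → F at 15.
So from D the first move is to B.

B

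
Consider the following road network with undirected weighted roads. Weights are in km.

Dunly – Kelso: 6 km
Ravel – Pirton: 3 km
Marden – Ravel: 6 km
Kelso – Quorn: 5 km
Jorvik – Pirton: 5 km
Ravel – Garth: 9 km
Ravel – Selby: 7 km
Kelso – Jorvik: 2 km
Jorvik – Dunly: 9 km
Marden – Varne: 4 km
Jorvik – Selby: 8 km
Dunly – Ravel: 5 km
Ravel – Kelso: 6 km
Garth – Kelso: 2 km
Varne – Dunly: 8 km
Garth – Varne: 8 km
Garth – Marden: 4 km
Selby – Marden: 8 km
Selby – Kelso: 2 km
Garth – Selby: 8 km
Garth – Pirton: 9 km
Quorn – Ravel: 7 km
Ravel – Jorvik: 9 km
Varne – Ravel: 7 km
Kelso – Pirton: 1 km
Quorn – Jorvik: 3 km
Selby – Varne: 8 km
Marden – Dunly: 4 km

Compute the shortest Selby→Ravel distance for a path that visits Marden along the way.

Shortest Selby→Marden: Selby–Marden = 8
Shortest Marden→Ravel: Marden–Ravel = 6
Total via Marden: 8 + 6 = 14 km.

14 km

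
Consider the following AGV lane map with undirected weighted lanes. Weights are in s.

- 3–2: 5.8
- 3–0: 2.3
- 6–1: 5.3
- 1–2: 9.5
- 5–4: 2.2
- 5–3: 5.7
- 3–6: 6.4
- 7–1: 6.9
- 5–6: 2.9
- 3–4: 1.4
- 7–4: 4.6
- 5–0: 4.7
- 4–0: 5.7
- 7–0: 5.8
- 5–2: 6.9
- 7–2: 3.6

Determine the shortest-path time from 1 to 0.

Candidate routes:
1–6–5–4–3–0: 5.3+2.9+2.2+1.4+2.3 = 14.1
1–7–0: 6.9+5.8 = 12.7
1–6–5–0: 5.3+2.9+4.7 = 12.9
1–6–3–0: 5.3+6.4+2.3 = 14
Cheapest is 1–7–0 at 12.7 s.

12.7 s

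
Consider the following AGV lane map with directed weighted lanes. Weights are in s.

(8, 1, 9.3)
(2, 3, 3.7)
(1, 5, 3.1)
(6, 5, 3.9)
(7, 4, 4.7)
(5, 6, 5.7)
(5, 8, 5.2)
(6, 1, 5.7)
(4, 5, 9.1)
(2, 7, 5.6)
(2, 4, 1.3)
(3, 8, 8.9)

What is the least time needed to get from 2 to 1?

Running Dijkstra from 2:
2: 0
4: 1.3  (via 2)
3: 3.7  (via 2)
7: 5.6  (via 2)
5: 10.4  (via 4)
8: 12.6  (via 3)
6: 16.1  (via 5)
1: 21.8  (via 6)
Shortest route: 2–4–5–6–1 = 21.8 s.

21.8 s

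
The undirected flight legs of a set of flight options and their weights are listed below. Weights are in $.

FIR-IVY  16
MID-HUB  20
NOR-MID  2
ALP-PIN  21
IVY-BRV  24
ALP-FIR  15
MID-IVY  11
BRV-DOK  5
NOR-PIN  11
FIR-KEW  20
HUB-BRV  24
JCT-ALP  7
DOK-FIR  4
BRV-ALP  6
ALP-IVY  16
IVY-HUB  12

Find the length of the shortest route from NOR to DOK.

Shortest distances from NOR:
NOR: 0
MID: 2  (via NOR)
PIN: 11  (via NOR)
IVY: 13  (via MID)
HUB: 22  (via MID)
FIR: 29  (via IVY)
ALP: 29  (via IVY)
DOK: 33  (via FIR)
Shortest route: NOR → MID → IVY → FIR → DOK = $33.

$33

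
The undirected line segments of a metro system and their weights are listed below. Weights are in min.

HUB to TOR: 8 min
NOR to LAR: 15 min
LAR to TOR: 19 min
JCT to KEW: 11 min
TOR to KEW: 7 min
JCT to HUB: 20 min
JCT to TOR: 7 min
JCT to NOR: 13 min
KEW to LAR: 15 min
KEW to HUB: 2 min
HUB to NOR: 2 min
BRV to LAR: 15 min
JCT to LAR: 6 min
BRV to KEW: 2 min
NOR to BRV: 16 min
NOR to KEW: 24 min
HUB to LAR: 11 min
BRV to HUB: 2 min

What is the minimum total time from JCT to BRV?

13 min

Running Dijkstra from JCT:
JCT: 0
LAR: 6  (via JCT)
TOR: 7  (via JCT)
KEW: 11  (via JCT)
BRV: 13  (via KEW)
Shortest route: JCT–KEW–BRV = 13 min.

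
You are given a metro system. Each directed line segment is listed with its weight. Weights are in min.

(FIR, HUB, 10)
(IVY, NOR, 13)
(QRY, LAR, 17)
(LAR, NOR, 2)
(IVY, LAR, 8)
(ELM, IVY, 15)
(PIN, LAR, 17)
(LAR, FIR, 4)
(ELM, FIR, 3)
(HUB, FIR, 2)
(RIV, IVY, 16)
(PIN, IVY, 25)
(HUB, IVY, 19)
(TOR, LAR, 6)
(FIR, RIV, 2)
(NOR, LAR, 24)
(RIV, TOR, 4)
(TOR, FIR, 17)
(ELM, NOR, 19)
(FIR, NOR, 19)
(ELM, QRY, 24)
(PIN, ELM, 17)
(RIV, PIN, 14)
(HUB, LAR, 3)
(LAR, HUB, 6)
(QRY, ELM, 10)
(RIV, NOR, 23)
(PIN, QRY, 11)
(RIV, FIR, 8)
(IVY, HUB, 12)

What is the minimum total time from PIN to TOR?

Shortest distances from PIN:
PIN: 0
QRY: 11  (via PIN)
LAR: 17  (via PIN)
ELM: 17  (via PIN)
NOR: 19  (via LAR)
FIR: 20  (via ELM)
RIV: 22  (via FIR)
HUB: 23  (via LAR)
IVY: 25  (via PIN)
TOR: 26  (via RIV)
Shortest route: PIN–ELM–FIR–RIV–TOR = 26 min.

26 min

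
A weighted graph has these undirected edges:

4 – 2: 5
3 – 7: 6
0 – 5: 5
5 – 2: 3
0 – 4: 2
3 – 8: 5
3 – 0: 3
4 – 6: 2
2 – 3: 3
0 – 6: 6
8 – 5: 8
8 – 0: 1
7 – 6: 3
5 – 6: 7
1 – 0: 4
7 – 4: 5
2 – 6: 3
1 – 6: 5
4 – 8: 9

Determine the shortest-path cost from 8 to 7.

Running Dijkstra from 8:
8: 0
0: 1  (via 8)
4: 3  (via 0)
3: 4  (via 0)
1: 5  (via 0)
6: 5  (via 4)
5: 6  (via 0)
2: 7  (via 3)
7: 8  (via 4)
Shortest route: 8 → 0 → 4 → 7 = 8.

8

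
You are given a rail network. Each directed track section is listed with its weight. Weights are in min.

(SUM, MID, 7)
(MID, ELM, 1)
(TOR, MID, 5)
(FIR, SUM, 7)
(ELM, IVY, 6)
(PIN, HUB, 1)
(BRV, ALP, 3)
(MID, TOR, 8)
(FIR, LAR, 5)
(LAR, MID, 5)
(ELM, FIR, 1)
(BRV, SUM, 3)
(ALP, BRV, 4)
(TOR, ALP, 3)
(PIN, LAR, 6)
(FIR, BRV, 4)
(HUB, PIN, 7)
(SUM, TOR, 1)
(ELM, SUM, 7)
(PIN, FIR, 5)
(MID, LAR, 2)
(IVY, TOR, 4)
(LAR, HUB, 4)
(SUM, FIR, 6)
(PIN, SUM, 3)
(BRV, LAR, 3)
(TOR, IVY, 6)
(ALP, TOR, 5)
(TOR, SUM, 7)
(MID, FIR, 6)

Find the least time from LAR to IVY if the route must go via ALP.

25 min

Shortest LAR→ALP: LAR–MID–ELM–FIR–BRV–ALP = 14
Shortest ALP→IVY: ALP–TOR–IVY = 11
Total via ALP: 14 + 11 = 25 min.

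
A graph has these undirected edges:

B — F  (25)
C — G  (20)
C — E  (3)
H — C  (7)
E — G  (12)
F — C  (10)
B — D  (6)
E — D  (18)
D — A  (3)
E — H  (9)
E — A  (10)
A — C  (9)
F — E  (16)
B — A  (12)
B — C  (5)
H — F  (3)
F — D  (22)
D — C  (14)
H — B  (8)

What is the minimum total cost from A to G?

22

Running Dijkstra from A:
A: 0
D: 3  (via A)
B: 9  (via D)
C: 9  (via A)
E: 10  (via A)
H: 16  (via C)
F: 19  (via C)
G: 22  (via E)
Shortest route: A–E–G = 22.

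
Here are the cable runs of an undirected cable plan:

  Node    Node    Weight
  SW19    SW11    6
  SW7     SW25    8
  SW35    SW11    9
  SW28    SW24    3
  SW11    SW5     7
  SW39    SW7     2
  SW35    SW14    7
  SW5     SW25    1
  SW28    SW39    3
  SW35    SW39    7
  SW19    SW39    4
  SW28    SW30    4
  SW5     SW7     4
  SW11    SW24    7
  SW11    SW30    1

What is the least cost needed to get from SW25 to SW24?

Settle nodes by increasing distance from SW25:
SW25: 0
SW5: 1  (via SW25)
SW7: 5  (via SW5)
SW39: 7  (via SW7)
SW11: 8  (via SW5)
SW30: 9  (via SW11)
SW28: 10  (via SW39)
SW19: 11  (via SW39)
SW24: 13  (via SW28)
Shortest route: SW25 → SW5 → SW7 → SW39 → SW28 → SW24 = 13.

13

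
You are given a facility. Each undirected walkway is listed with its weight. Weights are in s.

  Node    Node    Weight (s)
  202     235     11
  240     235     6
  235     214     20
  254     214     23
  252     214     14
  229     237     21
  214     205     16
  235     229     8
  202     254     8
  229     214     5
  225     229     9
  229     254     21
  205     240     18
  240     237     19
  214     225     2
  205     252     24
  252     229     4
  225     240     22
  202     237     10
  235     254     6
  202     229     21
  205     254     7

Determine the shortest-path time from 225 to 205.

Shortest distances from 225:
225: 0
214: 2  (via 225)
229: 7  (via 214)
252: 11  (via 229)
235: 15  (via 229)
205: 18  (via 214)
Shortest route: 225 → 214 → 205 = 18 s.

18 s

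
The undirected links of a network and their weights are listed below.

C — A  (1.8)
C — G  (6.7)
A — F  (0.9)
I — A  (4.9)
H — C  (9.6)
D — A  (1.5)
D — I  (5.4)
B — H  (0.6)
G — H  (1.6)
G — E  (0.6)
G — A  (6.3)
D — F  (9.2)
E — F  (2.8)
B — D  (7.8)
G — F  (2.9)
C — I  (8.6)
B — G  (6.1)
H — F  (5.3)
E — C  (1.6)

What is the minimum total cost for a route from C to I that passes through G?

10.9

Shortest C→G: C → E → G = 2.2
Best G to I: G → F → A → I costing 8.7
Total via G: 2.2 + 8.7 = 10.9.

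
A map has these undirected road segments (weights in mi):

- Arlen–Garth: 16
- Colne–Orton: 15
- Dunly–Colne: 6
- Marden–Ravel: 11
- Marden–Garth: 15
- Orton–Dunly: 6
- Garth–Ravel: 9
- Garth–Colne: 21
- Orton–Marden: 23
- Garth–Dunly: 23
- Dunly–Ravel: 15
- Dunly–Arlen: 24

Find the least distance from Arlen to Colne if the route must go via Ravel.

46 mi

Best Arlen to Ravel: Arlen → Garth → Ravel costing 25
Best Ravel to Colne: Ravel → Dunly → Colne costing 21
Total via Ravel: 25 + 21 = 46 mi.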